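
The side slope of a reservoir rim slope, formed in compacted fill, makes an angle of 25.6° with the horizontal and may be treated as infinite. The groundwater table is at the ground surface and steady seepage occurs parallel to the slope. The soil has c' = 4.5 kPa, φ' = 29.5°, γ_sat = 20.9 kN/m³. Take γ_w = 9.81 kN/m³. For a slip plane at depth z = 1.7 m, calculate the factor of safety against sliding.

With seepage parallel to the slope and the water table at the surface, the effective normal stress on the slip plane uses the buoyant unit weight γ' = γ_sat − γ_w while the driving shear stress uses γ_sat:
FS = [c' + γ' z cos²β tanφ'] / [γ_sat z sinβ cosβ]
γ' = 20.9 − 9.81 = 11.09 kN/m³
Numerator = 4.5 + 11.09·1.7·cos²25.6°·tan29.5° = 4.5 + 11.09·1.7·0.8133·0.5658 = 13.175 kPa
Denominator = 20.9·1.7·sin25.6°·cos25.6° = 20.9·1.7·0.4321·0.9018 = 13.845 kPa
FS = 13.175 / 13.845 = 0.952

FS = 0.95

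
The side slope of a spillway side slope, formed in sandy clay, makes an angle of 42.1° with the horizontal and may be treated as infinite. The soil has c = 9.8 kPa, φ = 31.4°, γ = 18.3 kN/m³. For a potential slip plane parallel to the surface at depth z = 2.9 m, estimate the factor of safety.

FS = 1.05

For an infinite slope with a slip plane parallel to the surface (no pore pressure): FS = [c + γz cos²β tanφ] / [γz sinβ cosβ].
γz = 18.3·2.9 = 53.07 kN/m²
Numerator = 9.8 + 53.07·cos²42.1°·tan31.4° = 9.8 + 53.07·0.5505·0.6104 = 27.634 kPa
Denominator = 53.07·sin42.1°·cos42.1° = 53.07·0.6704·0.7420 = 26.399 kPa
FS = 27.634 / 26.399 = 1.047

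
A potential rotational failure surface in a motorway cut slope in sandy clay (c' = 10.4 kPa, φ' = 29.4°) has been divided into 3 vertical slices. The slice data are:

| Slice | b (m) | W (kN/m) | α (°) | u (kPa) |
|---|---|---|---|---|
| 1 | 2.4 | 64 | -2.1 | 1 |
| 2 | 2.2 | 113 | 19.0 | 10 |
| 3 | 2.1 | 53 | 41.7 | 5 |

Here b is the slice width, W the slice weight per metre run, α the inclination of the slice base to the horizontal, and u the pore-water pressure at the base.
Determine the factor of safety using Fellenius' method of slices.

Ordinary method of slices: FS = Σ[c'·Δl_i + (W_i cosα_i − u_i·Δl_i)·tanφ'] / Σ W_i sinα_i, with Δl_i = b_i / cosα_i.
Slice 1: Δl = 2.4/cos(-2.1°) = 2.402 m; N'_1 = 64·cos(-2.1°) − 1·2.402 = 61.6; c'Δl = 24.98; W sinα = -2.3
Slice 2: Δl = 2.2/cos19.0° = 2.327 m; N'_2 = 113·cos19.0° − 10·2.327 = 83.6; c'Δl = 24.20; W sinα = 36.8
Slice 3: Δl = 2.1/cos41.7° = 2.813 m; N'_3 = 53·cos41.7° − 5·2.813 = 25.5; c'Δl = 29.25; W sinα = 35.3
Σc'Δl = 78.4 kN/m; ΣN' = 170.6 kN/m; ΣW sinα = 69.7 kN/m
Resisting = 78.4 + 170.6·tan29.4° = 78.4 + 96.2 = 174.6 kN/m
FS = 174.6 / 69.7 = 2.505

FS = 2.50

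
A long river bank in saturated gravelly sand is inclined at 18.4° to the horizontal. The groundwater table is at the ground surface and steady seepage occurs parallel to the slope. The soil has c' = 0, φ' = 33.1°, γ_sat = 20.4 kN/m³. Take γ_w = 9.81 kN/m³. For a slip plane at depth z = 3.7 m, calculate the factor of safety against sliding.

FS = 1.02

With seepage parallel to the slope and the water table at the surface, the effective normal stress on the slip plane uses the buoyant unit weight γ' = γ_sat − γ_w while the driving shear stress uses γ_sat:
FS = [c' + γ' z cos²β tanφ'] / [γ_sat z sinβ cosβ]
(For c' = 0 this reduces to FS = (γ'/γ_sat)·tanφ'/tanβ.)
γ' = 20.4 − 9.81 = 10.59 kN/m³
Numerator = 0.0 + 10.59·3.7·cos²18.4°·tan33.1° = 0.0 + 10.59·3.7·0.9004·0.6519 = 22.998 kPa
Denominator = 20.4·3.7·sin18.4°·cos18.4° = 20.4·3.7·0.3156·0.9489 = 22.607 kPa
FS = 22.998 / 22.607 = 1.017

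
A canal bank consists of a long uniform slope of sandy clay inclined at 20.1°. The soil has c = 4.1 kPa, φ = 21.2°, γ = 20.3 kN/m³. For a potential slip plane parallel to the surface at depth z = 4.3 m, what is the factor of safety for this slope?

FS = 1.21

For an infinite slope with a slip plane parallel to the surface (no pore pressure): FS = [c + γz cos²β tanφ] / [γz sinβ cosβ].
γz = 20.3·4.3 = 87.29 kN/m²
Numerator = 4.1 + 87.29·cos²20.1°·tan21.2° = 4.1 + 87.29·0.8819·0.3879 = 33.959 kPa
Denominator = 87.29·sin20.1°·cos20.1° = 87.29·0.3437·0.9391 = 28.171 kPa
FS = 33.959 / 28.171 = 1.205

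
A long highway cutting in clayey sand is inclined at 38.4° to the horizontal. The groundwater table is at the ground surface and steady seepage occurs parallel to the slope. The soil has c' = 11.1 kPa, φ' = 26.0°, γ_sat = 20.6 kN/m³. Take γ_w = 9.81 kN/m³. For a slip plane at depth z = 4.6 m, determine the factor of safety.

With seepage parallel to the slope and the water table at the surface, the effective normal stress on the slip plane uses the buoyant unit weight γ' = γ_sat − γ_w while the driving shear stress uses γ_sat:
FS = [c' + γ' z cos²β tanφ'] / [γ_sat z sinβ cosβ]
γ' = 20.6 − 9.81 = 10.79 kN/m³
Numerator = 11.1 + 10.79·4.6·cos²38.4°·tan26.0° = 11.1 + 10.79·4.6·0.6142·0.4877 = 25.968 kPa
Denominator = 20.6·4.6·sin38.4°·cos38.4° = 20.6·4.6·0.6211·0.7837 = 46.128 kPa
FS = 25.968 / 46.128 = 0.563

FS = 0.56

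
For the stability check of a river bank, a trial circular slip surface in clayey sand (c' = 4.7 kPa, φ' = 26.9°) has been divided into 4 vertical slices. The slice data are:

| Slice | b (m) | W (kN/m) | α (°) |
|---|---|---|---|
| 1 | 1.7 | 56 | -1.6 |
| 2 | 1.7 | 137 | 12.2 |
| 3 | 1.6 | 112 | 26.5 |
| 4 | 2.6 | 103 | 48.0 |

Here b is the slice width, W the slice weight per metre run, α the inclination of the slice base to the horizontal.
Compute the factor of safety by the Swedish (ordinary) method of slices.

Ordinary method of slices: FS = Σ[c'·Δl_i + (W_i cosα_i)·tanφ'] / Σ W_i sinα_i, with Δl_i = b_i / cosα_i.
Slice 1: Δl = 1.7/cos(-1.6°) = 1.701 m; N'_1 = 56·cos(-1.6°) = 56.0; c'Δl = 7.99; W sinα = -1.6
Slice 2: Δl = 1.7/cos12.2° = 1.739 m; N'_2 = 137·cos12.2° = 133.9; c'Δl = 8.17; W sinα = 29.0
Slice 3: Δl = 1.6/cos26.5° = 1.788 m; N'_3 = 112·cos26.5° = 100.2; c'Δl = 8.40; W sinα = 50.0
Slice 4: Δl = 2.6/cos48.0° = 3.886 m; N'_4 = 103·cos48.0° = 68.9; c'Δl = 18.26; W sinα = 76.5
Σc'Δl = 42.8 kN/m; ΣN' = 359.0 kN/m; ΣW sinα = 153.9 kN/m
Resisting = 42.8 + 359.0·tan26.9° = 42.8 + 182.1 = 225.0 kN/m
FS = 225.0 / 153.9 = 1.462

FS = 1.46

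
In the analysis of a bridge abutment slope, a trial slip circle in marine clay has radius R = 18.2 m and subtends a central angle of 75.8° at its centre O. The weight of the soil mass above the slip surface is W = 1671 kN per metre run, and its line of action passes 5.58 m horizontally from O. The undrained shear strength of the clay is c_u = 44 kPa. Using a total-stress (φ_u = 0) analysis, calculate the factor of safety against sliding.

FS = 2.07

Taking moments about the centre O, the resisting moment is provided by the undrained shear strength acting along the arc:
Arc length L_a = R·θ = 18.2·(75.8°·π/180) = 18.2·1.3230 = 24.08 m
M_R = c_u·L_a·R = 44·24.08·18.2 = 19281.6 kN·m/m
M_D = W·d = 1671·5.58 = 9324.2 kN·m/m
FS = M_R / M_D = 19281.6 / 9324.2 = 2.068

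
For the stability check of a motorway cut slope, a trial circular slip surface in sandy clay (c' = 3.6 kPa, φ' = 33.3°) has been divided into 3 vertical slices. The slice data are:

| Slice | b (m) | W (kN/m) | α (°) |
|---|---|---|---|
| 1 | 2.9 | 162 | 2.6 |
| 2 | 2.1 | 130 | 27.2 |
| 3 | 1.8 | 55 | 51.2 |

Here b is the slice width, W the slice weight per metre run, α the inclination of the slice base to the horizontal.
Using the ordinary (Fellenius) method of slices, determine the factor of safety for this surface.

Ordinary method of slices: FS = Σ[c'·Δl_i + (W_i cosα_i)·tanφ'] / Σ W_i sinα_i, with Δl_i = b_i / cosα_i.
Slice 1: Δl = 2.9/cos2.6° = 2.903 m; N'_1 = 162·cos2.6° = 161.8; c'Δl = 10.45; W sinα = 7.3
Slice 2: Δl = 2.1/cos27.2° = 2.361 m; N'_2 = 130·cos27.2° = 115.6; c'Δl = 8.50; W sinα = 59.4
Slice 3: Δl = 1.8/cos51.2° = 2.873 m; N'_3 = 55·cos51.2° = 34.5; c'Δl = 10.34; W sinα = 42.9
Σc'Δl = 29.3 kN/m; ΣN' = 311.9 kN/m; ΣW sinα = 109.6 kN/m
Resisting = 29.3 + 311.9·tan33.3° = 29.3 + 204.9 = 234.2 kN/m
FS = 234.2 / 109.6 = 2.136

FS = 2.14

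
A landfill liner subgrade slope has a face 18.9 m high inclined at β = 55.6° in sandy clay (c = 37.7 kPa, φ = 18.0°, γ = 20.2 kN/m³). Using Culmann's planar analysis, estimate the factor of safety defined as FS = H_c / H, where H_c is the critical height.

FS = 1.49

H_c = (4c/γ) · sinβ cosφ / [1 − cos(β − φ)]
    = (4·37.7/20.2) · sin55.6°·cos18.0° / [1 − cos37.6°]
    = 7.465 · 0.7847 / 0.2077 = 28.20 m
FS = H_c / H = 28.20 / 18.9 = 1.492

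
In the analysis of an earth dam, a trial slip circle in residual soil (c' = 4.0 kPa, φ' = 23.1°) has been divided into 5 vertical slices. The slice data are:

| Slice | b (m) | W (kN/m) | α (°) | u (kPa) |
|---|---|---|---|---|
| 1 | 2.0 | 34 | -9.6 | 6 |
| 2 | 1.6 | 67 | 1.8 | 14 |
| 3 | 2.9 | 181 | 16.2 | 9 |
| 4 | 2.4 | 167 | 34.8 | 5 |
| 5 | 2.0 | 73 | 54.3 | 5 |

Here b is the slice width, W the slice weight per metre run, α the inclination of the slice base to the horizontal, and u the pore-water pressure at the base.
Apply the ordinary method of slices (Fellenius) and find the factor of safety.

FS = 1.02

Ordinary method of slices: FS = Σ[c'·Δl_i + (W_i cosα_i − u_i·Δl_i)·tanφ'] / Σ W_i sinα_i, with Δl_i = b_i / cosα_i.
Slice 1: Δl = 2.0/cos(-9.6°) = 2.028 m; N'_1 = 34·cos(-9.6°) − 6·2.028 = 21.4; c'Δl = 8.11; W sinα = -5.7
Slice 2: Δl = 1.6/cos1.8° = 1.601 m; N'_2 = 67·cos1.8° − 14·1.601 = 44.6; c'Δl = 6.40; W sinα = 2.1
Slice 3: Δl = 2.9/cos16.2° = 3.020 m; N'_3 = 181·cos16.2° − 9·3.020 = 146.6; c'Δl = 12.08; W sinα = 50.5
Slice 4: Δl = 2.4/cos34.8° = 2.923 m; N'_4 = 167·cos34.8° − 5·2.923 = 122.5; c'Δl = 11.69; W sinα = 95.3
Slice 5: Δl = 2.0/cos54.3° = 3.427 m; N'_5 = 73·cos54.3° − 5·3.427 = 25.5; c'Δl = 13.71; W sinα = 59.3
Σc'Δl = 52.0 kN/m; ΣN' = 360.5 kN/m; ΣW sinα = 201.5 kN/m
Resisting = 52.0 + 360.5·tan23.1° = 52.0 + 153.8 = 205.8 kN/m
FS = 205.8 / 201.5 = 1.021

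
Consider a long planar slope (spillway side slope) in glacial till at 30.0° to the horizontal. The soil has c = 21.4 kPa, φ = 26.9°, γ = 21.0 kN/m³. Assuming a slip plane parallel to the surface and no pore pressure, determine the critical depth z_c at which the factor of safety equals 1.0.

Setting FS = 1.00 in FS = [c + γz cos²β tanφ] / [γz sinβ cosβ] and solving for z:
z = c / [γ cosβ (FS·sinβ − cosβ·tanφ)]
  = 21.4 / [21.0·cos30.0°·(1.00·sin30.0° − cos30.0°·tan26.9°)]
  = 21.4 / [21.0·0.8660·(1.00·0.5000 − 0.8660·0.5073)]
  = 21.4 / 1.1028 = 19.405 m

z_c = 19.40 m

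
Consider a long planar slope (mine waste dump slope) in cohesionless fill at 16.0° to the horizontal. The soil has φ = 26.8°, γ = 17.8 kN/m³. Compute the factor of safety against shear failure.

FS = 1.76

For a dry cohesionless infinite slope the factor of safety is FS = tanφ / tanβ.
FS = tan26.8° / tan16.0° = 0.5051 / 0.2867 = 1.762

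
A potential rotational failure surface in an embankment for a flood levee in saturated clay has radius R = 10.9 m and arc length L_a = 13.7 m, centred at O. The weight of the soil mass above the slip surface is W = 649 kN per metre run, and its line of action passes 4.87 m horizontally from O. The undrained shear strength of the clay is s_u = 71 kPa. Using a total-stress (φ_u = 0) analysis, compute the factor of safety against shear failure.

Taking moments about the centre O, the resisting moment is provided by the undrained shear strength acting along the arc:
M_R = s_u·L_a·R = 71·13.70·10.9 = 10602.4 kN·m/m
M_D = W·d = 649·4.87 = 3160.6 kN·m/m
FS = M_R / M_D = 10602.4 / 3160.6 = 3.355

FS = 3.35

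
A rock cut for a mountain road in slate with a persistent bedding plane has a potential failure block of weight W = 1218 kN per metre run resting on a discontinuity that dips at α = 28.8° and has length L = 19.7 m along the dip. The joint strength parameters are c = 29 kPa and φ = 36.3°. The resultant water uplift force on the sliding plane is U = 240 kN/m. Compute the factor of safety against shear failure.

Resolving the block weight along and normal to the plane and applying the Mohr–Coulomb strength on the joint:
N' = W cosα − U = 1218·cos28.8° − 240 = 827.3 kN/m
Driving force T = W sinα = 1218·sin28.8° = 586.8 kN/m
Resisting force R = c·L + N'·tanφ = 29·19.7 + 827.3·tan36.3° = 571.3 + 607.7 = 1179.0 kN/m
FS = R / T = 1179.0 / 586.8 = 2.009

FS = 2.01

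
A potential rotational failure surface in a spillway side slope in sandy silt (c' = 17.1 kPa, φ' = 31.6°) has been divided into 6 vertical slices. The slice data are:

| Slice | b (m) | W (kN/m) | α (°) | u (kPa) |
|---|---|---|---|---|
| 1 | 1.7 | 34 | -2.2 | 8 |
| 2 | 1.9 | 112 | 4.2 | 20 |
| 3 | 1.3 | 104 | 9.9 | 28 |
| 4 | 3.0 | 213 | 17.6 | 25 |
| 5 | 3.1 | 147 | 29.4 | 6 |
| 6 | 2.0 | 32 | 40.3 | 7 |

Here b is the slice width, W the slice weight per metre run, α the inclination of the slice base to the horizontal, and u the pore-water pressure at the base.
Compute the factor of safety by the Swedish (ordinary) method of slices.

Ordinary method of slices: FS = Σ[c'·Δl_i + (W_i cosα_i − u_i·Δl_i)·tanφ'] / Σ W_i sinα_i, with Δl_i = b_i / cosα_i.
Slice 1: Δl = 1.7/cos(-2.2°) = 1.701 m; N'_1 = 34·cos(-2.2°) − 8·1.701 = 20.4; c'Δl = 29.09; W sinα = -1.3
Slice 2: Δl = 1.9/cos4.2° = 1.905 m; N'_2 = 112·cos4.2° − 20·1.905 = 73.6; c'Δl = 32.58; W sinα = 8.2
Slice 3: Δl = 1.3/cos9.9° = 1.320 m; N'_3 = 104·cos9.9° − 28·1.320 = 65.5; c'Δl = 22.57; W sinα = 17.9
Slice 4: Δl = 3.0/cos17.6° = 3.147 m; N'_4 = 213·cos17.6° − 25·3.147 = 124.3; c'Δl = 53.82; W sinα = 64.4
Slice 5: Δl = 3.1/cos29.4° = 3.558 m; N'_5 = 147·cos29.4° − 6·3.558 = 106.7; c'Δl = 60.85; W sinα = 72.2
Slice 6: Δl = 2.0/cos40.3° = 2.622 m; N'_6 = 32·cos40.3° − 7·2.622 = 6.0; c'Δl = 44.84; W sinα = 20.7
Σc'Δl = 243.7 kN/m; ΣN' = 396.6 kN/m; ΣW sinα = 182.0 kN/m
Resisting = 243.7 + 396.6·tan31.6° = 243.7 + 244.0 = 487.7 kN/m
FS = 487.7 / 182.0 = 2.679

FS = 2.68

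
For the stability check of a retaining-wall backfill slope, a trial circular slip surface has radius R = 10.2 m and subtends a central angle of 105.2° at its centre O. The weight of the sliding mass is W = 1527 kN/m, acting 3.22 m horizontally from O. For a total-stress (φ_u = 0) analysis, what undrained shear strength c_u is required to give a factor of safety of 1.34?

c_u = 34.5 kPa

FS = c_u·L_a·R / (W·d), so c_u = FS·W·d / (L_a·R).
Arc length L_a = R·θ = 10.2·(105.2°·π/180) = 10.2·1.8361 = 18.73 m
c_u = 1.34·1527·3.22 / (18.73·10.2) = 6588.7 / 191.03 = 34.49 kPa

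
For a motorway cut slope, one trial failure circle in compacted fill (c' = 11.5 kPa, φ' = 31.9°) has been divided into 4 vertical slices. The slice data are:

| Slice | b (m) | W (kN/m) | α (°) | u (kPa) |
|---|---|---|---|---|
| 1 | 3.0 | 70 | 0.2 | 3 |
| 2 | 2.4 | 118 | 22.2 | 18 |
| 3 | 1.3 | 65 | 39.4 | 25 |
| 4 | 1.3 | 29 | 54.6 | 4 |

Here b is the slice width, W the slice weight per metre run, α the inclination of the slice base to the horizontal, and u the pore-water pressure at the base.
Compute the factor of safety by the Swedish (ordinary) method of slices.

Ordinary method of slices: FS = Σ[c'·Δl_i + (W_i cosα_i − u_i·Δl_i)·tanφ'] / Σ W_i sinα_i, with Δl_i = b_i / cosα_i.
Slice 1: Δl = 3.0/cos0.2° = 3.000 m; N'_1 = 70·cos0.2° − 3·3.000 = 61.0; c'Δl = 34.50; W sinα = 0.2
Slice 2: Δl = 2.4/cos22.2° = 2.592 m; N'_2 = 118·cos22.2° − 18·2.592 = 62.6; c'Δl = 29.81; W sinα = 44.6
Slice 3: Δl = 1.3/cos39.4° = 1.682 m; N'_3 = 65·cos39.4° − 25·1.682 = 8.2; c'Δl = 19.35; W sinα = 41.3
Slice 4: Δl = 1.3/cos54.6° = 2.244 m; N'_4 = 29·cos54.6° − 4·2.244 = 7.8; c'Δl = 25.81; W sinα = 23.6
Σc'Δl = 109.5 kN/m; ΣN' = 139.6 kN/m; ΣW sinα = 109.7 kN/m
Resisting = 109.5 + 139.6·tan31.9° = 109.5 + 86.9 = 196.3 kN/m
FS = 196.3 / 109.7 = 1.789

FS = 1.79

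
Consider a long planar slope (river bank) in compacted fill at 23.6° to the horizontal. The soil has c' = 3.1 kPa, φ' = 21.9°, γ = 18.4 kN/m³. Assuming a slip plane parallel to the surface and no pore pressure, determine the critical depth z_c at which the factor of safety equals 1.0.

z_c = 5.75 m

Setting FS = 1.00 in FS = [c' + γz cos²β tanφ'] / [γz sinβ cosβ] and solving for z:
z = c' / [γ cosβ (FS·sinβ − cosβ·tanφ')]
  = 3.1 / [18.4·cos23.6°·(1.00·sin23.6° − cos23.6°·tan21.9°)]
  = 3.1 / [18.4·0.9164·(1.00·0.4003 − 0.9164·0.4020)]
  = 3.1 / 0.5391 = 5.750 m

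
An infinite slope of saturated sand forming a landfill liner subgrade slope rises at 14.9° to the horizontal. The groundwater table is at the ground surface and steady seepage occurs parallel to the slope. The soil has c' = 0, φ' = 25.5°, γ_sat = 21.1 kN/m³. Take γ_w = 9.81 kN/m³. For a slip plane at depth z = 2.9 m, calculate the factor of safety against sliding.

FS = 0.96

With seepage parallel to the slope and the water table at the surface, the effective normal stress on the slip plane uses the buoyant unit weight γ' = γ_sat − γ_w while the driving shear stress uses γ_sat:
FS = [c' + γ' z cos²β tanφ'] / [γ_sat z sinβ cosβ]
(For c' = 0 this reduces to FS = (γ'/γ_sat)·tanφ'/tanβ.)
γ' = 21.1 − 9.81 = 11.29 kN/m³
Numerator = 0.0 + 11.29·2.9·cos²14.9°·tan25.5° = 0.0 + 11.29·2.9·0.9339·0.4770 = 14.584 kPa
Denominator = 21.1·2.9·sin14.9°·cos14.9° = 21.1·2.9·0.2571·0.9664 = 15.205 kPa
FS = 14.584 / 15.205 = 0.959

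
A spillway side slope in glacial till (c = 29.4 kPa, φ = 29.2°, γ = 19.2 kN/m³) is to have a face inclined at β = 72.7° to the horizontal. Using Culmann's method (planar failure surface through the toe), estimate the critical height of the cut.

Culmann's analysis gives the critical failure plane at α_cr = (β + φ)/2 = (72.7 + 29.2)/2 = 51.0°, and the critical height
H_c = (4c/γ) · sinβ cosφ / [1 − cos(β − φ)]
    = (4·29.4/19.2) · sin72.7°·cos29.2° / [1 − cos(43.5°)]
    = 6.125 · 0.9548·0.8729 / [1 − 0.7254]
    = 6.125 · 0.8334 / 0.2746
    = 18.59 m

H_c = 18.59 m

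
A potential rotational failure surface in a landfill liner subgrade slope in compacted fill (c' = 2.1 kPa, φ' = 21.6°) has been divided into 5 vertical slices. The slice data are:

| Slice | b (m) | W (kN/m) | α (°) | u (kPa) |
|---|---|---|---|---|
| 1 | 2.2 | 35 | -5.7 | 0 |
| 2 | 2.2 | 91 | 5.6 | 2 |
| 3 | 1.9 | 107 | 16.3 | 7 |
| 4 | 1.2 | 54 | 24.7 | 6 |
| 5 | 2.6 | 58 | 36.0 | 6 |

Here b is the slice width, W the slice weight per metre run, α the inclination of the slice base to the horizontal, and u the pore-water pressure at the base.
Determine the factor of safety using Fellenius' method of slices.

Ordinary method of slices: FS = Σ[c'·Δl_i + (W_i cosα_i − u_i·Δl_i)·tanφ'] / Σ W_i sinα_i, with Δl_i = b_i / cosα_i.
Slice 1: Δl = 2.2/cos(-5.7°) = 2.211 m; N'_1 = 35·cos(-5.7°) − 0·2.211 = 34.8; c'Δl = 4.64; W sinα = -3.5
Slice 2: Δl = 2.2/cos5.6° = 2.211 m; N'_2 = 91·cos5.6° − 2·2.211 = 86.1; c'Δl = 4.64; W sinα = 8.9
Slice 3: Δl = 1.9/cos16.3° = 1.980 m; N'_3 = 107·cos16.3° − 7·1.980 = 88.8; c'Δl = 4.16; W sinα = 30.0
Slice 4: Δl = 1.2/cos24.7° = 1.321 m; N'_4 = 54·cos24.7° − 6·1.321 = 41.1; c'Δl = 2.77; W sinα = 22.6
Slice 5: Δl = 2.6/cos36.0° = 3.214 m; N'_5 = 58·cos36.0° − 6·3.214 = 27.6; c'Δl = 6.75; W sinα = 34.1
Σc'Δl = 23.0 kN/m; ΣN' = 278.6 kN/m; ΣW sinα = 92.1 kN/m
Resisting = 23.0 + 278.6·tan21.6° = 23.0 + 110.3 = 133.3 kN/m
FS = 133.3 / 92.1 = 1.447

FS = 1.45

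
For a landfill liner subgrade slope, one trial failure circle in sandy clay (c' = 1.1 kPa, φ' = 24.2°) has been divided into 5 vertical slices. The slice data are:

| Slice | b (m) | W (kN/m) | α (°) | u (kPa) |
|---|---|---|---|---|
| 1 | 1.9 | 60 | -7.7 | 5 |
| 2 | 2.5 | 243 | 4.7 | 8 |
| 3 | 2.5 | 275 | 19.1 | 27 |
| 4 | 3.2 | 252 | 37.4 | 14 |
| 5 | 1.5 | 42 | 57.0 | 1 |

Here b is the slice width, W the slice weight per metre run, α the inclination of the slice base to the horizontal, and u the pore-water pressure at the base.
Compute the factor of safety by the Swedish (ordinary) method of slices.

Ordinary method of slices: FS = Σ[c'·Δl_i + (W_i cosα_i − u_i·Δl_i)·tanφ'] / Σ W_i sinα_i, with Δl_i = b_i / cosα_i.
Slice 1: Δl = 1.9/cos(-7.7°) = 1.917 m; N'_1 = 60·cos(-7.7°) − 5·1.917 = 49.9; c'Δl = 2.11; W sinα = -8.0
Slice 2: Δl = 2.5/cos4.7° = 2.508 m; N'_2 = 243·cos4.7° − 8·2.508 = 222.1; c'Δl = 2.76; W sinα = 19.9
Slice 3: Δl = 2.5/cos19.1° = 2.646 m; N'_3 = 275·cos19.1° − 27·2.646 = 188.4; c'Δl = 2.91; W sinα = 90.0
Slice 4: Δl = 3.2/cos37.4° = 4.028 m; N'_4 = 252·cos37.4° − 14·4.028 = 143.8; c'Δl = 4.43; W sinα = 153.1
Slice 5: Δl = 1.5/cos57.0° = 2.754 m; N'_5 = 42·cos57.0° − 1·2.754 = 20.1; c'Δl = 3.03; W sinα = 35.2
Σc'Δl = 15.2 kN/m; ΣN' = 624.3 kN/m; ΣW sinα = 290.1 kN/m
Resisting = 15.2 + 624.3·tan24.2° = 15.2 + 280.6 = 295.8 kN/m
FS = 295.8 / 290.1 = 1.020

FS = 1.02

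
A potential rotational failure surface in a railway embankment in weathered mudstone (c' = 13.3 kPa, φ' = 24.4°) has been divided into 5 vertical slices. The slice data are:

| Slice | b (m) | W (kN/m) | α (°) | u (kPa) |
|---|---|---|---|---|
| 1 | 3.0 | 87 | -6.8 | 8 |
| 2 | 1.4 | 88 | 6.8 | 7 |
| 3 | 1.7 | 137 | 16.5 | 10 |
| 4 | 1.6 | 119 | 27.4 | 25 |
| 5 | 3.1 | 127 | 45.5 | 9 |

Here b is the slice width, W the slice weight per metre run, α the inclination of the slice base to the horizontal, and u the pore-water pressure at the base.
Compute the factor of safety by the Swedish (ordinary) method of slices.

FS = 1.79

Ordinary method of slices: FS = Σ[c'·Δl_i + (W_i cosα_i − u_i·Δl_i)·tanφ'] / Σ W_i sinα_i, with Δl_i = b_i / cosα_i.
Slice 1: Δl = 3.0/cos(-6.8°) = 3.021 m; N'_1 = 87·cos(-6.8°) − 8·3.021 = 62.2; c'Δl = 40.18; W sinα = -10.3
Slice 2: Δl = 1.4/cos6.8° = 1.410 m; N'_2 = 88·cos6.8° − 7·1.410 = 77.5; c'Δl = 18.75; W sinα = 10.4
Slice 3: Δl = 1.7/cos16.5° = 1.773 m; N'_3 = 137·cos16.5° − 10·1.773 = 113.6; c'Δl = 23.58; W sinα = 38.9
Slice 4: Δl = 1.6/cos27.4° = 1.802 m; N'_4 = 119·cos27.4° − 25·1.802 = 60.6; c'Δl = 23.97; W sinα = 54.8
Slice 5: Δl = 3.1/cos45.5° = 4.423 m; N'_5 = 127·cos45.5° − 9·4.423 = 49.2; c'Δl = 58.82; W sinα = 90.6
Σc'Δl = 165.3 kN/m; ΣN' = 363.2 kN/m; ΣW sinα = 184.4 kN/m
Resisting = 165.3 + 363.2·tan24.4° = 165.3 + 164.7 = 330.0 kN/m
FS = 330.0 / 184.4 = 1.790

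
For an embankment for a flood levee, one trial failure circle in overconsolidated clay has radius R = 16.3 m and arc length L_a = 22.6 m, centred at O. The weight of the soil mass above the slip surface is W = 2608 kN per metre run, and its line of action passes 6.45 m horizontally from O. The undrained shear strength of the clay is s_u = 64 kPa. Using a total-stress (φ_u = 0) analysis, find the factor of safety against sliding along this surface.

Taking moments about the centre O, the resisting moment is provided by the undrained shear strength acting along the arc:
M_R = s_u·L_a·R = 64·22.60·16.3 = 23576.3 kN·m/m
M_D = W·d = 2608·6.45 = 16821.6 kN·m/m
FS = M_R / M_D = 23576.3 / 16821.6 = 1.402

FS = 1.40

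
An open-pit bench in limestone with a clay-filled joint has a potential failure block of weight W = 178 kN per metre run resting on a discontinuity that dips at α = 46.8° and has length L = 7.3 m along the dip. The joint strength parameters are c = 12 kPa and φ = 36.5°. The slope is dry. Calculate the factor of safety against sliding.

Resolving the block weight along and normal to the plane and applying the Mohr–Coulomb strength on the joint:
N' = W cosα = 178·cos46.8° = 121.8 kN/m
Driving force T = W sinα = 178·sin46.8° = 129.8 kN/m
Resisting force R = c·L + N'·tanφ = 12·7.3 + 121.8·tan36.5° = 87.6 + 90.2 = 177.8 kN/m
FS = R / T = 177.8 / 129.8 = 1.370

FS = 1.37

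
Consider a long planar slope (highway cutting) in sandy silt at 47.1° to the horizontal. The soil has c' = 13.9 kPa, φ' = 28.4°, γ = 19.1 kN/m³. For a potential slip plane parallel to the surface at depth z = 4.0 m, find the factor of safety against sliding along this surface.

FS = 0.87

For an infinite slope with a slip plane parallel to the surface (no pore pressure): FS = [c' + γz cos²β tanφ'] / [γz sinβ cosβ].
γz = 19.1·4.0 = 76.40 kN/m²
Numerator = 13.9 + 76.40·cos²47.1°·tan28.4° = 13.9 + 76.40·0.4634·0.5407 = 33.042 kPa
Denominator = 76.40·sin47.1°·cos47.1° = 76.40·0.7325·0.6807 = 38.097 kPa
FS = 33.042 / 38.097 = 0.867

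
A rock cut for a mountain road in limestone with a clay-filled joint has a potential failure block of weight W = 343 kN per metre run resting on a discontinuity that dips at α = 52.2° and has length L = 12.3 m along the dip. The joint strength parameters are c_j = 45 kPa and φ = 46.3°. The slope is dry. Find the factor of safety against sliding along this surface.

FS = 2.85

Resolving the block weight along and normal to the plane and applying the Mohr–Coulomb strength on the joint:
N' = W cosα = 343·cos52.2° = 210.2 kN/m
Driving force T = W sinα = 343·sin52.2° = 271.0 kN/m
Resisting force R = c_j·L + N'·tanφ = 45·12.3 + 210.2·tan46.3° = 553.5 + 220.0 = 773.5 kN/m
FS = R / T = 773.5 / 271.0 = 2.854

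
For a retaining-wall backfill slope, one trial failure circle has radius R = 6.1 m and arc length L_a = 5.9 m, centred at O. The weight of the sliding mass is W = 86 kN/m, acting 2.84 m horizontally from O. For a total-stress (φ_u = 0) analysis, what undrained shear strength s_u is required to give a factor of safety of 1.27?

FS = s_u·L_a·R / (W·d), so s_u = FS·W·d / (L_a·R).
s_u = 1.27·86·2.84 / (5.90·6.1) = 310.2 / 35.99 = 8.62 kPa

s_u = 8.6 kPa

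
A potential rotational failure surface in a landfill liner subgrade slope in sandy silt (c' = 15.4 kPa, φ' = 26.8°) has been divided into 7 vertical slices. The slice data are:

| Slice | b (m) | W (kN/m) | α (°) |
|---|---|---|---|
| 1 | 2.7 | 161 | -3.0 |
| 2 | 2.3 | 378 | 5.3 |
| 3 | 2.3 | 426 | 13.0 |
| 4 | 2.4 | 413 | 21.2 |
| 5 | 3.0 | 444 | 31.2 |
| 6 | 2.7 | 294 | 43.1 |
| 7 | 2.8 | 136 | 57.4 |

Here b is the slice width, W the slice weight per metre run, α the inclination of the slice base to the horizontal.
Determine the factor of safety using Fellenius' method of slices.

FS = 1.66

Ordinary method of slices: FS = Σ[c'·Δl_i + (W_i cosα_i)·tanφ'] / Σ W_i sinα_i, with Δl_i = b_i / cosα_i.
Slice 1: Δl = 2.7/cos(-3.0°) = 2.704 m; N'_1 = 161·cos(-3.0°) = 160.8; c'Δl = 41.64; W sinα = -8.4
Slice 2: Δl = 2.3/cos5.3° = 2.310 m; N'_2 = 378·cos5.3° = 376.4; c'Δl = 35.57; W sinα = 34.9
Slice 3: Δl = 2.3/cos13.0° = 2.360 m; N'_3 = 426·cos13.0° = 415.1; c'Δl = 36.35; W sinα = 95.8
Slice 4: Δl = 2.4/cos21.2° = 2.574 m; N'_4 = 413·cos21.2° = 385.0; c'Δl = 39.64; W sinα = 149.4
Slice 5: Δl = 3.0/cos31.2° = 3.507 m; N'_5 = 444·cos31.2° = 379.8; c'Δl = 54.01; W sinα = 230.0
Slice 6: Δl = 2.7/cos43.1° = 3.698 m; N'_6 = 294·cos43.1° = 214.7; c'Δl = 56.95; W sinα = 200.9
Slice 7: Δl = 2.8/cos57.4° = 5.197 m; N'_7 = 136·cos57.4° = 73.3; c'Δl = 80.03; W sinα = 114.6
Σc'Δl = 344.2 kN/m; ΣN' = 2005.0 kN/m; ΣW sinα = 817.1 kN/m
Resisting = 344.2 + 2005.0·tan26.8° = 344.2 + 1012.8 = 1357.0 kN/m
FS = 1357.0 / 817.1 = 1.661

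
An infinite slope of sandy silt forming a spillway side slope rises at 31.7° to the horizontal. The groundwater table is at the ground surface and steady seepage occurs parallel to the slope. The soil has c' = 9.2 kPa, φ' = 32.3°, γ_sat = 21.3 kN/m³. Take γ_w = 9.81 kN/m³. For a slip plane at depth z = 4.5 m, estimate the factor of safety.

With seepage parallel to the slope and the water table at the surface, the effective normal stress on the slip plane uses the buoyant unit weight γ' = γ_sat − γ_w while the driving shear stress uses γ_sat:
FS = [c' + γ' z cos²β tanφ'] / [γ_sat z sinβ cosβ]
γ' = 21.3 − 9.81 = 11.49 kN/m³
Numerator = 9.2 + 11.49·4.5·cos²31.7°·tan32.3° = 9.2 + 11.49·4.5·0.7239·0.6322 = 32.861 kPa
Denominator = 21.3·4.5·sin31.7°·cos31.7° = 21.3·4.5·0.5255·0.8508 = 42.852 kPa
FS = 32.861 / 42.852 = 0.767

FS = 0.77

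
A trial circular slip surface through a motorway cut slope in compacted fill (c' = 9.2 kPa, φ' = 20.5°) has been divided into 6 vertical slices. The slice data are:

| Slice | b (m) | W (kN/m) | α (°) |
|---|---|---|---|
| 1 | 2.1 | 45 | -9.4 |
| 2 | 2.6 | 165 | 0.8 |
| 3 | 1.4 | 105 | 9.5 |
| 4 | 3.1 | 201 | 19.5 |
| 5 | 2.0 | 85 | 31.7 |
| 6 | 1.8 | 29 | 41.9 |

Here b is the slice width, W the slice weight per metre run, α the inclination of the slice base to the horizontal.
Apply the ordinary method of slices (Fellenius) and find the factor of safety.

FS = 2.47

Ordinary method of slices: FS = Σ[c'·Δl_i + (W_i cosα_i)·tanφ'] / Σ W_i sinα_i, with Δl_i = b_i / cosα_i.
Slice 1: Δl = 2.1/cos(-9.4°) = 2.129 m; N'_1 = 45·cos(-9.4°) = 44.4; c'Δl = 19.58; W sinα = -7.3
Slice 2: Δl = 2.6/cos0.8° = 2.600 m; N'_2 = 165·cos0.8° = 165.0; c'Δl = 23.92; W sinα = 2.3
Slice 3: Δl = 1.4/cos9.5° = 1.419 m; N'_3 = 105·cos9.5° = 103.6; c'Δl = 13.06; W sinα = 17.3
Slice 4: Δl = 3.1/cos19.5° = 3.289 m; N'_4 = 201·cos19.5° = 189.5; c'Δl = 30.26; W sinα = 67.1
Slice 5: Δl = 2.0/cos31.7° = 2.351 m; N'_5 = 85·cos31.7° = 72.3; c'Δl = 21.63; W sinα = 44.7
Slice 6: Δl = 1.8/cos41.9° = 2.418 m; N'_6 = 29·cos41.9° = 21.6; c'Δl = 22.25; W sinα = 19.4
Σc'Δl = 130.7 kN/m; ΣN' = 596.3 kN/m; ΣW sinα = 143.4 kN/m
Resisting = 130.7 + 596.3·tan20.5° = 130.7 + 223.0 = 353.6 kN/m
FS = 353.6 / 143.4 = 2.466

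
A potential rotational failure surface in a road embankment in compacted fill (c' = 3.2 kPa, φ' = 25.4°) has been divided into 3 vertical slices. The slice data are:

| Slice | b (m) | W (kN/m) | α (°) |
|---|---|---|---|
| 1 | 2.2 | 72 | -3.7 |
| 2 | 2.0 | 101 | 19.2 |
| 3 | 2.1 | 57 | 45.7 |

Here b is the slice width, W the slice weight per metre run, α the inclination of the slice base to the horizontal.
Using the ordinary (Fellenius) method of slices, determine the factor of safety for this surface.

Ordinary method of slices: FS = Σ[c'·Δl_i + (W_i cosα_i)·tanφ'] / Σ W_i sinα_i, with Δl_i = b_i / cosα_i.
Slice 1: Δl = 2.2/cos(-3.7°) = 2.205 m; N'_1 = 72·cos(-3.7°) = 71.8; c'Δl = 7.05; W sinα = -4.6
Slice 2: Δl = 2.0/cos19.2° = 2.118 m; N'_2 = 101·cos19.2° = 95.4; c'Δl = 6.78; W sinα = 33.2
Slice 3: Δl = 2.1/cos45.7° = 3.007 m; N'_3 = 57·cos45.7° = 39.8; c'Δl = 9.62; W sinα = 40.8
Σc'Δl = 23.5 kN/m; ΣN' = 207.0 kN/m; ΣW sinα = 69.4 kN/m
Resisting = 23.5 + 207.0·tan25.4° = 23.5 + 98.3 = 121.8 kN/m
FS = 121.8 / 69.4 = 1.755

FS = 1.76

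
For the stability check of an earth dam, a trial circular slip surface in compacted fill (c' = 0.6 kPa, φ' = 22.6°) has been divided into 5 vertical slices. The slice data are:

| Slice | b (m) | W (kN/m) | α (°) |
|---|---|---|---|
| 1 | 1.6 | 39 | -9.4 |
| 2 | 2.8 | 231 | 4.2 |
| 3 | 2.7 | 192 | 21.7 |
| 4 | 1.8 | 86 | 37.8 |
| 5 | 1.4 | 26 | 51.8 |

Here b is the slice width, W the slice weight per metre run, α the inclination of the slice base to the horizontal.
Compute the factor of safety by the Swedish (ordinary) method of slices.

FS = 1.48

Ordinary method of slices: FS = Σ[c'·Δl_i + (W_i cosα_i)·tanφ'] / Σ W_i sinα_i, with Δl_i = b_i / cosα_i.
Slice 1: Δl = 1.6/cos(-9.4°) = 1.622 m; N'_1 = 39·cos(-9.4°) = 38.5; c'Δl = 0.97; W sinα = -6.4
Slice 2: Δl = 2.8/cos4.2° = 2.808 m; N'_2 = 231·cos4.2° = 230.4; c'Δl = 1.68; W sinα = 16.9
Slice 3: Δl = 2.7/cos21.7° = 2.906 m; N'_3 = 192·cos21.7° = 178.4; c'Δl = 1.74; W sinα = 71.0
Slice 4: Δl = 1.8/cos37.8° = 2.278 m; N'_4 = 86·cos37.8° = 68.0; c'Δl = 1.37; W sinα = 52.7
Slice 5: Δl = 1.4/cos51.8° = 2.264 m; N'_5 = 26·cos51.8° = 16.1; c'Δl = 1.36; W sinα = 20.4
Σc'Δl = 7.1 kN/m; ΣN' = 531.3 kN/m; ΣW sinα = 154.7 kN/m
Resisting = 7.1 + 531.3·tan22.6° = 7.1 + 221.2 = 228.3 kN/m
FS = 228.3 / 154.7 = 1.476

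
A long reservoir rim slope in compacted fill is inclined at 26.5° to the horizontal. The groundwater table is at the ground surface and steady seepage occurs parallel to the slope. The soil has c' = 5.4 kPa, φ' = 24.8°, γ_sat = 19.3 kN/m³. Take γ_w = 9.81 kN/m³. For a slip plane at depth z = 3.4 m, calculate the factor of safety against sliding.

With seepage parallel to the slope and the water table at the surface, the effective normal stress on the slip plane uses the buoyant unit weight γ' = γ_sat − γ_w while the driving shear stress uses γ_sat:
FS = [c' + γ' z cos²β tanφ'] / [γ_sat z sinβ cosβ]
γ' = 19.3 − 9.81 = 9.49 kN/m³
Numerator = 5.4 + 9.49·3.4·cos²26.5°·tan24.8° = 5.4 + 9.49·3.4·0.8009·0.4621 = 17.341 kPa
Denominator = 19.3·3.4·sin26.5°·cos26.5° = 19.3·3.4·0.4462·0.8949 = 26.203 kPa
FS = 17.341 / 26.203 = 0.662

FS = 0.66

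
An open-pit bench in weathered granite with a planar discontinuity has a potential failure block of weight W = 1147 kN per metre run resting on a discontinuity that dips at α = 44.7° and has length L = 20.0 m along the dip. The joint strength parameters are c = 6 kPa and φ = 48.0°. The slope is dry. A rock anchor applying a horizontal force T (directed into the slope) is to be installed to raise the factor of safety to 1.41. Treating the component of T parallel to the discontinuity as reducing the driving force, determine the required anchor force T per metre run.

T = 63 kN/m

Resolving forces along and normal to the sliding plane, with the horizontal anchor force T adding T·sinα to the effective normal force and T·cosα acting up the plane against the driving force:
FS = [cL + (W cosα + T sinα) tanφ] / [W sinα − T cosα]
Without the anchor: N' = 815.3 kN/m, driving T_d = 806.8 kN/m, resisting R = 6·20.0 + 815.3·tan48.0° = 1025.5 kN/m, FS = 1.27.
Setting FS = 1.41 and solving for T:
1.41·(806.8 − T cos44.7°) = 1025.5 + T sin44.7°·tan48.0°
T·(sin44.7°·tan48.0° + 1.41·cos44.7°) = 1.41·806.8 − 1025.5
T·(0.7034·1.1106 + 1.41·0.7108) = 1137.6 − 1025.5 = 112.1
T·1.7834 = 112.1
T = 62.9 kN/m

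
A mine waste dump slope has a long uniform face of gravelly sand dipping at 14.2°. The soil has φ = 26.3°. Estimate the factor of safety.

FS = 1.95

For a dry cohesionless infinite slope the factor of safety is FS = tanφ / tanβ.
FS = tan26.3° / tan14.2° = 0.4942 / 0.2530 = 1.953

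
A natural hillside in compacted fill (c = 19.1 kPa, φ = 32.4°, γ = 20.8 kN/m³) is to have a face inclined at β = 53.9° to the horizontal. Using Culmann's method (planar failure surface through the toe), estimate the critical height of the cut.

H_c = 36.01 m

Culmann's analysis gives the critical failure plane at α_cr = (β + φ)/2 = (53.9 + 32.4)/2 = 43.1°, and the critical height
H_c = (4c/γ) · sinβ cosφ / [1 − cos(β − φ)]
    = (4·19.1/20.8) · sin53.9°·cos32.4° / [1 − cos(21.5°)]
    = 3.673 · 0.8080·0.8443 / [1 − 0.9304]
    = 3.673 · 0.6822 / 0.0696
    = 36.01 m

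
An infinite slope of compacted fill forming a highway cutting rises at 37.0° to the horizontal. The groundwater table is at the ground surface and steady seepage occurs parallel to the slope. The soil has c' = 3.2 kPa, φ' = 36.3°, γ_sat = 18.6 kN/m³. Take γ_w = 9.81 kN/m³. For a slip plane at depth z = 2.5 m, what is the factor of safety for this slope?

With seepage parallel to the slope and the water table at the surface, the effective normal stress on the slip plane uses the buoyant unit weight γ' = γ_sat − γ_w while the driving shear stress uses γ_sat:
FS = [c' + γ' z cos²β tanφ'] / [γ_sat z sinβ cosβ]
γ' = 18.6 − 9.81 = 8.79 kN/m³
Numerator = 3.2 + 8.79·2.5·cos²37.0°·tan36.3° = 3.2 + 8.79·2.5·0.6378·0.7346 = 13.496 kPa
Denominator = 18.6·2.5·sin37.0°·cos37.0° = 18.6·2.5·0.6018·0.7986 = 22.349 kPa
FS = 13.496 / 22.349 = 0.604

FS = 0.60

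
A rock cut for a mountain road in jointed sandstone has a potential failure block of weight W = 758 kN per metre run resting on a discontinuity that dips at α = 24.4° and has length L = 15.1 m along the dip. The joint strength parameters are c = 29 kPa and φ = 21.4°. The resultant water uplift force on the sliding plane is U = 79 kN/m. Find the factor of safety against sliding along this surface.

Resolving the block weight along and normal to the plane and applying the Mohr–Coulomb strength on the joint:
N' = W cosα − U = 758·cos24.4° − 79 = 611.3 kN/m
Driving force T = W sinα = 758·sin24.4° = 313.1 kN/m
Resisting force R = c·L + N'·tanφ = 29·15.1 + 611.3·tan21.4° = 437.9 + 239.6 = 677.5 kN/m
FS = R / T = 677.5 / 313.1 = 2.164

FS = 2.16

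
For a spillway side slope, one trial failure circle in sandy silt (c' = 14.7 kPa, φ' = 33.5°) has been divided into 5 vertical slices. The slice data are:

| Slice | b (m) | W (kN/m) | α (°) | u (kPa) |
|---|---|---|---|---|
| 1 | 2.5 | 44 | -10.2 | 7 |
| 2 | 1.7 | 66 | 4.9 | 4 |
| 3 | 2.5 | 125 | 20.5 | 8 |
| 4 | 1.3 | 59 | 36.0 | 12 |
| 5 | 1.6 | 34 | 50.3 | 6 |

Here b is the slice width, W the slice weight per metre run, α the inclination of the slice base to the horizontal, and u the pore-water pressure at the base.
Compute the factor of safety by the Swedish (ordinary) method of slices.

Ordinary method of slices: FS = Σ[c'·Δl_i + (W_i cosα_i − u_i·Δl_i)·tanφ'] / Σ W_i sinα_i, with Δl_i = b_i / cosα_i.
Slice 1: Δl = 2.5/cos(-10.2°) = 2.540 m; N'_1 = 44·cos(-10.2°) − 7·2.540 = 25.5; c'Δl = 37.34; W sinα = -7.8
Slice 2: Δl = 1.7/cos4.9° = 1.706 m; N'_2 = 66·cos4.9° − 4·1.706 = 58.9; c'Δl = 25.08; W sinα = 5.6
Slice 3: Δl = 2.5/cos20.5° = 2.669 m; N'_3 = 125·cos20.5° − 8·2.669 = 95.7; c'Δl = 39.23; W sinα = 43.8
Slice 4: Δl = 1.3/cos36.0° = 1.607 m; N'_4 = 59·cos36.0° − 12·1.607 = 28.4; c'Δl = 23.62; W sinα = 34.7
Slice 5: Δl = 1.6/cos50.3° = 2.505 m; N'_5 = 34·cos50.3° − 6·2.505 = 6.7; c'Δl = 36.82; W sinα = 26.2
Σc'Δl = 162.1 kN/m; ΣN' = 215.3 kN/m; ΣW sinα = 102.5 kN/m
Resisting = 162.1 + 215.3·tan33.5° = 162.1 + 142.5 = 304.6 kN/m
FS = 304.6 / 102.5 = 2.973

FS = 2.97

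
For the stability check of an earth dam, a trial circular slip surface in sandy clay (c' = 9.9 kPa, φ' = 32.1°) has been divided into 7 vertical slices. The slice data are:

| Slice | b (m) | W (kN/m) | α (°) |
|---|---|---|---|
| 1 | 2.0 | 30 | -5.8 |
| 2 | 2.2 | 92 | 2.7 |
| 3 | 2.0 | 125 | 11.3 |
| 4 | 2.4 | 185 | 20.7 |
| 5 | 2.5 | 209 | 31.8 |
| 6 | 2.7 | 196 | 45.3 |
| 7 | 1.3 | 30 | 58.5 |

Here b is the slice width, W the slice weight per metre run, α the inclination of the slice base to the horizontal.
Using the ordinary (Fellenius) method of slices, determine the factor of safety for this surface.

Ordinary method of slices: FS = Σ[c'·Δl_i + (W_i cosα_i)·tanφ'] / Σ W_i sinα_i, with Δl_i = b_i / cosα_i.
Slice 1: Δl = 2.0/cos(-5.8°) = 2.010 m; N'_1 = 30·cos(-5.8°) = 29.8; c'Δl = 19.90; W sinα = -3.0
Slice 2: Δl = 2.2/cos2.7° = 2.202 m; N'_2 = 92·cos2.7° = 91.9; c'Δl = 21.80; W sinα = 4.3
Slice 3: Δl = 2.0/cos11.3° = 2.040 m; N'_3 = 125·cos11.3° = 122.6; c'Δl = 20.19; W sinα = 24.5
Slice 4: Δl = 2.4/cos20.7° = 2.566 m; N'_4 = 185·cos20.7° = 173.1; c'Δl = 25.40; W sinα = 65.4
Slice 5: Δl = 2.5/cos31.8° = 2.942 m; N'_5 = 209·cos31.8° = 177.6; c'Δl = 29.12; W sinα = 110.1
Slice 6: Δl = 2.7/cos45.3° = 3.839 m; N'_6 = 196·cos45.3° = 137.9; c'Δl = 38.00; W sinα = 139.3
Slice 7: Δl = 1.3/cos58.5° = 2.488 m; N'_7 = 30·cos58.5° = 15.7; c'Δl = 24.63; W sinα = 25.6
Σc'Δl = 179.1 kN/m; ΣN' = 748.5 kN/m; ΣW sinα = 366.2 kN/m
Resisting = 179.1 + 748.5·tan32.1° = 179.1 + 469.6 = 648.6 kN/m
FS = 648.6 / 366.2 = 1.771

FS = 1.77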